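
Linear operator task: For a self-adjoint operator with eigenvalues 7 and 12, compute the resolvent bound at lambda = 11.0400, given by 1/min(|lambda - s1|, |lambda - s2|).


dist(11.0400, {7, 12}) = min(|11.0400 - 7|, |11.0400 - 12|)
= min(4.0400, 0.9600) = 0.9600
Resolvent bound = 1/0.9600 = 1.0417

1.0417


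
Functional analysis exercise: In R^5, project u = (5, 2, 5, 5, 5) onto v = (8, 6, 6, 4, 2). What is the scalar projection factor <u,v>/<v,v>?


Computing <u,v> = 5*8 + 2*6 + 5*6 + 5*4 + 5*2 = 112
Computing <v,v> = 8^2 + 6^2 + 6^2 + 4^2 + 2^2 = 156
Projection coefficient = 112/156 = 0.7179

0.7179


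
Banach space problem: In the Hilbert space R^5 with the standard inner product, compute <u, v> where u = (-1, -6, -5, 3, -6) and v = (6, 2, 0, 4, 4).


Computing the standard inner product <u, v> = sum u_i * v_i
= -1*6 + -6*2 + -5*0 + 3*4 + -6*4
= -6 + -12 + 0 + 12 + -24
= -30

-30


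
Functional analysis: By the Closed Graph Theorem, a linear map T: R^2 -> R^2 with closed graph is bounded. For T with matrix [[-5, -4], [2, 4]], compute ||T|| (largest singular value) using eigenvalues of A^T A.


A^T A = [[29, 28], [28, 32]]
trace(A^T A) = 61, det(A^T A) = 144
discriminant = 61^2 - 4*144 = 3145
Largest eigenvalue of A^T A = (trace + sqrt(disc))/2 = 58.5401
||T|| = sqrt(58.5401) = 7.6512

7.6512


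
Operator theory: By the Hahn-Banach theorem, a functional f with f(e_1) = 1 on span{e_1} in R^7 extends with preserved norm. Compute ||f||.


The norm of f is given by ||f|| = sup_{||x||=1} |f(x)|.
On span{e_1}, ||e_1|| = 1, so ||f|| = |f(e_1)| / ||e_1||
= |1| / 1 = 1.0000

1.0000


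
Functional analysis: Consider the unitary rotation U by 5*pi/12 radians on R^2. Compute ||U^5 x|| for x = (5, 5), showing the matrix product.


U is a rotation by theta = 5*pi/12
U^5 = rotation by 5*theta = 25*pi/12 = 1*pi/12 (mod 2*pi)
cos(1*pi/12) = 0.9659, sin(1*pi/12) = 0.2588
U^5 x = (0.9659 * 5 - 0.2588 * 5, 0.2588 * 5 + 0.9659 * 5)
= (3.5355, 6.1237)
||U^5 x|| = sqrt(3.5355^2 + 6.1237^2) = sqrt(50.0000) = 7.0711

7.0711


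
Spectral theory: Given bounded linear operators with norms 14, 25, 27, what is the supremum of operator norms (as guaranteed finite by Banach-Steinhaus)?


By the Uniform Boundedness Principle, the supremum of norms is finite.
sup_k ||T_k|| = max(14, 25, 27) = 27

27


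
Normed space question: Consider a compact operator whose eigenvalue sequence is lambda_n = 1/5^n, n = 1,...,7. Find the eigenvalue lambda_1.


The eigenvalue formula gives lambda_1 = 1/5^1
= 1/5
= 0.2000

0.2000


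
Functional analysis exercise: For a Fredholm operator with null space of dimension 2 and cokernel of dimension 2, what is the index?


The Fredholm index is defined as ind(T) = dim(ker T) - dim(coker T)
= 2 - 2
= 0

0


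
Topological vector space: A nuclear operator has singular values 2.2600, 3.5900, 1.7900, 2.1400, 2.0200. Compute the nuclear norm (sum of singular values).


The nuclear norm is the sum of all singular values.
||T||_1 = 2.2600 + 3.5900 + 1.7900 + 2.1400 + 2.0200
= 11.8000

11.8000


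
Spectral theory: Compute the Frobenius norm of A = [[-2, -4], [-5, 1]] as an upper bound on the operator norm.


||A||_F^2 = sum a_ij^2
= (-2)^2 + (-4)^2 + (-5)^2 + 1^2
= 4 + 16 + 25 + 1 = 46
||A||_F = sqrt(46) = 6.7823

6.7823


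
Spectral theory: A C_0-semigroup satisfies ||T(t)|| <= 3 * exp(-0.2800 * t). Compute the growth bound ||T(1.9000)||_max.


||T(1.9000)|| <= 3 * exp(-0.2800 * 1.9000)
= 3 * exp(-0.5320)
= 3 * 0.5874
= 1.7623

1.7623


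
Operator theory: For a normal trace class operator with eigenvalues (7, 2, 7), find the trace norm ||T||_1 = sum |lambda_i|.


For a normal operator, singular values equal |eigenvalues|.
Trace norm = sum |lambda_i| = 7 + 2 + 7
= 16

16


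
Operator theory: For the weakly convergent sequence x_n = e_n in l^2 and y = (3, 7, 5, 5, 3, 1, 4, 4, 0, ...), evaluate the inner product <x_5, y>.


x_5 = e_5 is the standard basis vector with 1 in position 5.
<x_5, y> = y_5 = 3
As n -> infinity, <x_n, y> -> 0, confirming weak convergence of (x_n) to 0.

3


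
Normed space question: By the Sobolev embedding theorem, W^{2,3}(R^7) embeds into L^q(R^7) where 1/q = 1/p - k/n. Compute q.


Using the Sobolev embedding formula: 1/q = 1/p - k/n
1/q = 1/3 - 2/7 = 1/21
q = 1/(1/21) = 21

21.0000


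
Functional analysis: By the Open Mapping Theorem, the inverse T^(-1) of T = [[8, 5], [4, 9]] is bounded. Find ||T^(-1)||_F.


det(T) = 8*9 - 5*4 = 52
T^(-1) = (1/52) * [[9, -5], [-4, 8]] = [[0.1731, -0.0962], [-0.0769, 0.1538]]
||T^(-1)||_F^2 = 0.1731^2 + (-0.0962)^2 + (-0.0769)^2 + 0.1538^2 = 0.0688
||T^(-1)||_F = sqrt(0.0688) = 0.2623

0.2623


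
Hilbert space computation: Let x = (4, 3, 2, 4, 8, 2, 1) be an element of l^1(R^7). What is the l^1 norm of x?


The l^1 norm equals the sum of absolute values of all components.
||x||_1 = 4 + 3 + 2 + 4 + 8 + 2 + 1
= 24

24.0000


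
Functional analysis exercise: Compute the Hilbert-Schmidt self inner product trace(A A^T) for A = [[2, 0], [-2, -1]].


trace(A * A^T) = sum of squares of all entries
= 2^2 + 0^2 + (-2)^2 + (-1)^2
= 4 + 0 + 4 + 1
= 9

9


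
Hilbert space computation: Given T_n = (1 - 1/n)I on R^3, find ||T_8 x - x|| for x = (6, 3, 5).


T_8 x - x = (1 - 1/8)x - x = -x/8
||x|| = sqrt(70) = 8.3666
||T_8 x - x|| = ||x||/8 = 8.3666/8 = 1.0458

1.0458


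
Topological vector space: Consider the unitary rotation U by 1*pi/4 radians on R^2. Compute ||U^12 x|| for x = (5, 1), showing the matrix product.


U is a rotation by theta = 1*pi/4
U^12 = rotation by 12*theta = 12*pi/4 = 4*pi/4 (mod 2*pi)
cos(4*pi/4) = -1.0000, sin(4*pi/4) = 0.0000
U^12 x = (-1.0000 * 5 - 0.0000 * 1, 0.0000 * 5 + -1.0000 * 1)
= (-5.0000, -1.0000)
||U^12 x|| = sqrt((-5.0000)^2 + (-1.0000)^2) = sqrt(26.0000) = 5.0990

5.0990


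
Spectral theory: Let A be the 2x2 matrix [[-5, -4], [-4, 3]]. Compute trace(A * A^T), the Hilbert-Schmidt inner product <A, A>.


trace(A * A^T) = sum of squares of all entries
= (-5)^2 + (-4)^2 + (-4)^2 + 3^2
= 25 + 16 + 16 + 9
= 66

66


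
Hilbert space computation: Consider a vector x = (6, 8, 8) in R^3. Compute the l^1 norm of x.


The l^1 norm equals the sum of absolute values of all components.
||x||_1 = 6 + 8 + 8
= 22

22.0000


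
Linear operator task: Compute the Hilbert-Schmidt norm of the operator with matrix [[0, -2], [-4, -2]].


The Hilbert-Schmidt norm is sqrt(sum of squares of all entries).
Sum of squares = 0^2 + (-2)^2 + (-4)^2 + (-2)^2
= 0 + 4 + 16 + 4 = 24
||T||_HS = sqrt(24) = 4.8990

4.8990


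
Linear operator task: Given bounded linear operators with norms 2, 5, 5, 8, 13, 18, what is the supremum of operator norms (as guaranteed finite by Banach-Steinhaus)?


By the Uniform Boundedness Principle, the supremum of norms is finite.
sup_k ||T_k|| = max(2, 5, 5, 8, 13, 18) = 18

18


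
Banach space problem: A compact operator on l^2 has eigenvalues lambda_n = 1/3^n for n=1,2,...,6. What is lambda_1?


The eigenvalue formula gives lambda_1 = 1/3^1
= 1/3
= 0.3333

0.3333


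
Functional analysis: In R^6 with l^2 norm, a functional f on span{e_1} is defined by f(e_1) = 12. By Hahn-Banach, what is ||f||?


The norm of f is given by ||f|| = sup_{||x||=1} |f(x)|.
On span{e_1}, ||e_1|| = 1, so ||f|| = |f(e_1)| / ||e_1||
= |12| / 1 = 12.0000

12.0000


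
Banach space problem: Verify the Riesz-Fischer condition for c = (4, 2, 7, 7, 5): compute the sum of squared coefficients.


sum |c_n|^2 = 4^2 + 2^2 + 7^2 + 7^2 + 5^2
= 16 + 4 + 49 + 49 + 25
= 143

143


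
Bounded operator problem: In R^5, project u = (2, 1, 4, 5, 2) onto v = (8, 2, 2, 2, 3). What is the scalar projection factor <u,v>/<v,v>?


Computing <u,v> = 2*8 + 1*2 + 4*2 + 5*2 + 2*3 = 42
Computing <v,v> = 8^2 + 2^2 + 2^2 + 2^2 + 3^2 = 85
Projection coefficient = 42/85 = 0.4941

0.4941


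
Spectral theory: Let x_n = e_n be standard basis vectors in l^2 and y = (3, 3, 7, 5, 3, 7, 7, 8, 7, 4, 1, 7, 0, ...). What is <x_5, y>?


x_5 = e_5 is the standard basis vector with 1 in position 5.
<x_5, y> = y_5 = 3
As n -> infinity, <x_n, y> -> 0, confirming weak convergence of (x_n) to 0.

3


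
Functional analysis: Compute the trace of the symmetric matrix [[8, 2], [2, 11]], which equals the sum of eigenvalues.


For a self-adjoint (symmetric) matrix, the eigenvalues are real.
The sum of eigenvalues equals the trace of the matrix.
trace = 8 + 11 = 19

19


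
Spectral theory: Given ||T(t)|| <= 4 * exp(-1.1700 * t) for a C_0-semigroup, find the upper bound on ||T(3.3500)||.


||T(3.3500)|| <= 4 * exp(-1.1700 * 3.3500)
= 4 * exp(-3.9195)
= 4 * 0.0199
= 0.0794

0.0794


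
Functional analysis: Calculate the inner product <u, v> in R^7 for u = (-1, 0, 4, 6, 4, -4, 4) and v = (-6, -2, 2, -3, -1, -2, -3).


Computing the standard inner product <u, v> = sum u_i * v_i
= -1*-6 + 0*-2 + 4*2 + 6*-3 + 4*-1 + -4*-2 + 4*-3
= 6 + 0 + 8 + -18 + -4 + 8 + -12
= -12

-12


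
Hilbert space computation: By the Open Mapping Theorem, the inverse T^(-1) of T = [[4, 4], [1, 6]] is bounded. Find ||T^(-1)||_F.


det(T) = 4*6 - 4*1 = 20
T^(-1) = (1/20) * [[6, -4], [-1, 4]] = [[0.3000, -0.2000], [-0.0500, 0.2000]]
||T^(-1)||_F^2 = 0.3000^2 + (-0.2000)^2 + (-0.0500)^2 + 0.2000^2 = 0.1725
||T^(-1)||_F = sqrt(0.1725) = 0.4153

0.4153


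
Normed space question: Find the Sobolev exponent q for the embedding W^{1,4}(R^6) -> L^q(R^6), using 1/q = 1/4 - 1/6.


Using the Sobolev embedding formula: 1/q = 1/p - k/n
1/q = 1/4 - 1/6 = 1/12
q = 1/(1/12) = 12

12.0000


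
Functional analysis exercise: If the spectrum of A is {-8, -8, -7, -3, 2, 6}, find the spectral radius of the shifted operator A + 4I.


Spectrum of A + 4I = {-4, -4, -3, 1, 6, 10}
Spectral radius = max |lambda| over the shifted spectrum
= max(4, 4, 3, 1, 6, 10) = 10

10


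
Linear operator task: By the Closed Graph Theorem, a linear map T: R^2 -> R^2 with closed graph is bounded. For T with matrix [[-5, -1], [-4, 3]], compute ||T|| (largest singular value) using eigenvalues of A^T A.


A^T A = [[41, -7], [-7, 10]]
trace(A^T A) = 51, det(A^T A) = 361
discriminant = 51^2 - 4*361 = 1157
Largest eigenvalue of A^T A = (trace + sqrt(disc))/2 = 42.5074
||T|| = sqrt(42.5074) = 6.5198

6.5198


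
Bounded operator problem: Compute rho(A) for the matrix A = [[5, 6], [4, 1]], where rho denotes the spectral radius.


For a 2x2 matrix, eigenvalues satisfy lambda^2 - (trace)*lambda + det = 0
trace = 5 + 1 = 6
det = 5*1 - 6*4 = -19
discriminant = 6^2 - 4*(-19) = 112
spectral radius = max |eigenvalue| = 8.2915

8.2915


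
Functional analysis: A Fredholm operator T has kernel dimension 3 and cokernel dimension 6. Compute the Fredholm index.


The Fredholm index is defined as ind(T) = dim(ker T) - dim(coker T)
= 3 - 6
= -3

-3


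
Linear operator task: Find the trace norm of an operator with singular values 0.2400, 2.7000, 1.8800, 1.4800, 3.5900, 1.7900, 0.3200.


The nuclear norm is the sum of all singular values.
||T||_1 = 0.2400 + 2.7000 + 1.8800 + 1.4800 + 3.5900 + 1.7900 + 0.3200
= 12.0000

12.0000


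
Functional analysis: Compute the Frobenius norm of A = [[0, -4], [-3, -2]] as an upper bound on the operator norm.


||A||_F^2 = sum a_ij^2
= 0^2 + (-4)^2 + (-3)^2 + (-2)^2
= 0 + 16 + 9 + 4 = 29
||A||_F = sqrt(29) = 5.3852

5.3852


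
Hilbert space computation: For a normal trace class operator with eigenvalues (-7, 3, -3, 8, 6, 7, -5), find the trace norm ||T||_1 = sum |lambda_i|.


For a normal operator, singular values equal |eigenvalues|.
Trace norm = sum |lambda_i| = 7 + 3 + 3 + 8 + 6 + 7 + 5
= 39

39


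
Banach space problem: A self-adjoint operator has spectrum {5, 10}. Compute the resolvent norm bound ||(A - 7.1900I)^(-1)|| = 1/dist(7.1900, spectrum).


dist(7.1900, {5, 10}) = min(|7.1900 - 5|, |7.1900 - 10|)
= min(2.1900, 2.8100) = 2.1900
Resolvent bound = 1/2.1900 = 0.4566

0.4566


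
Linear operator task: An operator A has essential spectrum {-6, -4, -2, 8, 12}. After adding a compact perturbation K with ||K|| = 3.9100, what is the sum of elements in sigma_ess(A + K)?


By Weyl's theorem, the essential spectrum is invariant under compact perturbations.
sigma_ess(A + K) = sigma_ess(A) = {-6, -4, -2, 8, 12}
Sum = -6 + -4 + -2 + 8 + 12 = 8

8


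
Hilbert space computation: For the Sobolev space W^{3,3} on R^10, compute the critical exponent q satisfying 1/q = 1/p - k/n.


Using the Sobolev embedding formula: 1/q = 1/p - k/n
1/q = 1/3 - 3/10 = 1/30
q = 1/(1/30) = 30

30.0000


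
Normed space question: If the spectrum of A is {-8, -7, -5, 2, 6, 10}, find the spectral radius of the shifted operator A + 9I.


Spectrum of A + 9I = {1, 2, 4, 11, 15, 19}
Spectral radius = max |lambda| over the shifted spectrum
= max(1, 2, 4, 11, 15, 19) = 19

19


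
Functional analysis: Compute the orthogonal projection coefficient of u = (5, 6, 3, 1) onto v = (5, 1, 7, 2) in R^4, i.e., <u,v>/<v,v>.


Computing <u,v> = 5*5 + 6*1 + 3*7 + 1*2 = 54
Computing <v,v> = 5^2 + 1^2 + 7^2 + 2^2 = 79
Projection coefficient = 54/79 = 0.6835

0.6835


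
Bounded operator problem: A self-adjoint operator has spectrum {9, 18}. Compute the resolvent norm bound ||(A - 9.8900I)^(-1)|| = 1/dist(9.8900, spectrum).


dist(9.8900, {9, 18}) = min(|9.8900 - 9|, |9.8900 - 18|)
= min(0.8900, 8.1100) = 0.8900
Resolvent bound = 1/0.8900 = 1.1236

1.1236


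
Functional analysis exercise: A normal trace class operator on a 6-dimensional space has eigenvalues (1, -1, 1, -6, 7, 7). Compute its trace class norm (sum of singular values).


For a normal operator, singular values equal |eigenvalues|.
Trace norm = sum |lambda_i| = 1 + 1 + 1 + 6 + 7 + 7
= 23

23


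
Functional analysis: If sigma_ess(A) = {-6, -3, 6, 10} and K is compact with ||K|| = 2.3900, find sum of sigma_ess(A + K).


By Weyl's theorem, the essential spectrum is invariant under compact perturbations.
sigma_ess(A + K) = sigma_ess(A) = {-6, -3, 6, 10}
Sum = -6 + -3 + 6 + 10 = 7

7


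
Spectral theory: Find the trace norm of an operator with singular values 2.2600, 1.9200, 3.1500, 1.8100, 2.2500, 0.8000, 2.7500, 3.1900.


The nuclear norm is the sum of all singular values.
||T||_1 = 2.2600 + 1.9200 + 3.1500 + 1.8100 + 2.2500 + 0.8000 + 2.7500 + 3.1900
= 18.1300

18.1300


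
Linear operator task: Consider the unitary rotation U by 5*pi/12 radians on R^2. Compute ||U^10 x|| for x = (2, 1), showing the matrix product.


U is a rotation by theta = 5*pi/12
U^10 = rotation by 10*theta = 50*pi/12 = 2*pi/12 (mod 2*pi)
cos(2*pi/12) = 0.8660, sin(2*pi/12) = 0.5000
U^10 x = (0.8660 * 2 - 0.5000 * 1, 0.5000 * 2 + 0.8660 * 1)
= (1.2321, 1.8660)
||U^10 x|| = sqrt(1.2321^2 + 1.8660^2) = sqrt(5.0000) = 2.2361

2.2361


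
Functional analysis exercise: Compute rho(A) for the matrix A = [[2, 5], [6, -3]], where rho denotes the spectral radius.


For a 2x2 matrix, eigenvalues satisfy lambda^2 - (trace)*lambda + det = 0
trace = 2 + -3 = -1
det = 2*-3 - 5*6 = -36
discriminant = (-1)^2 - 4*(-36) = 145
spectral radius = max |eigenvalue| = 6.5208

6.5208


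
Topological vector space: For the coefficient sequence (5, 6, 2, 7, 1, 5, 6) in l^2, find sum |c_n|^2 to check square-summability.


sum |c_n|^2 = 5^2 + 6^2 + 2^2 + 7^2 + 1^2 + 5^2 + 6^2
= 25 + 36 + 4 + 49 + 1 + 25 + 36
= 176

176


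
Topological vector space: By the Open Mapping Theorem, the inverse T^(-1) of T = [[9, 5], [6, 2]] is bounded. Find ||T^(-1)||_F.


det(T) = 9*2 - 5*6 = -12
T^(-1) = (1/-12) * [[2, -5], [-6, 9]] = [[-0.1667, 0.4167], [0.5000, -0.7500]]
||T^(-1)||_F^2 = (-0.1667)^2 + 0.4167^2 + 0.5000^2 + (-0.7500)^2 = 1.0139
||T^(-1)||_F = sqrt(1.0139) = 1.0069

1.0069


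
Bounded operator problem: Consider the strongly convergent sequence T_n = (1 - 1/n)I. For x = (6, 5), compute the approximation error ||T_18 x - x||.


T_18 x - x = (1 - 1/18)x - x = -x/18
||x|| = sqrt(61) = 7.8102
||T_18 x - x|| = ||x||/18 = 7.8102/18 = 0.4339

0.4339


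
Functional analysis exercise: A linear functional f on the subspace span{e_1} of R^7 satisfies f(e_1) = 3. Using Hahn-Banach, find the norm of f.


The norm of f is given by ||f|| = sup_{||x||=1} |f(x)|.
On span{e_1}, ||e_1|| = 1, so ||f|| = |f(e_1)| / ||e_1||
= |3| / 1 = 3.0000

3.0000


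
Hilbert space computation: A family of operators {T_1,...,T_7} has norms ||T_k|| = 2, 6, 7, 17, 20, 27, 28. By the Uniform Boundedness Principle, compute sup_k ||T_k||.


By the Uniform Boundedness Principle, the supremum of norms is finite.
sup_k ||T_k|| = max(2, 6, 7, 17, 20, 27, 28) = 28

28


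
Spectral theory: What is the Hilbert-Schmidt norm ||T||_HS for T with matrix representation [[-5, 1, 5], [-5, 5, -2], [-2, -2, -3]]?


The Hilbert-Schmidt norm is sqrt(sum of squares of all entries).
Sum of squares = (-5)^2 + 1^2 + 5^2 + (-5)^2 + 5^2 + (-2)^2 + (-2)^2 + (-2)^2 + (-3)^2
= 25 + 1 + 25 + 25 + 25 + 4 + 4 + 4 + 9 = 122
||T||_HS = sqrt(122) = 11.0454

11.0454


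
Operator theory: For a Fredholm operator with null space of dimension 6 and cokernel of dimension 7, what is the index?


The Fredholm index is defined as ind(T) = dim(ker T) - dim(coker T)
= 6 - 7
= -1

-1


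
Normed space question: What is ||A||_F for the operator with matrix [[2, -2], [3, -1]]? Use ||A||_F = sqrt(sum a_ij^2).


||A||_F^2 = sum a_ij^2
= 2^2 + (-2)^2 + 3^2 + (-1)^2
= 4 + 4 + 9 + 1 = 18
||A||_F = sqrt(18) = 4.2426

4.2426


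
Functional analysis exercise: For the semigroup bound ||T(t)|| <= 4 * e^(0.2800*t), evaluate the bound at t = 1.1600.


||T(1.1600)|| <= 4 * exp(0.2800 * 1.1600)
= 4 * exp(0.3248)
= 4 * 1.3838
= 5.5350

5.5350


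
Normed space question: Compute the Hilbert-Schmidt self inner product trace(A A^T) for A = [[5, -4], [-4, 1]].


trace(A * A^T) = sum of squares of all entries
= 5^2 + (-4)^2 + (-4)^2 + 1^2
= 25 + 16 + 16 + 1
= 58

58


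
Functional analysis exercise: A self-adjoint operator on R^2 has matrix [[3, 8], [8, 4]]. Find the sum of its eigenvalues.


For a self-adjoint (symmetric) matrix, the eigenvalues are real.
The sum of eigenvalues equals the trace of the matrix.
trace = 3 + 4 = 7

7


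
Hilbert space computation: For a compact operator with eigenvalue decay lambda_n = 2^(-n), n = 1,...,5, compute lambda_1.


The eigenvalue formula gives lambda_1 = 1/2^1
= 1/2
= 0.5000

0.5000


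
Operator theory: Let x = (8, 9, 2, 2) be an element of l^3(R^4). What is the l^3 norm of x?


The l^3 norm = (sum |x_i|^3)^(1/3)
Sum of 3th powers = 512 + 729 + 8 + 8 = 1257
||x||_3 = (1257)^(1/3) = 10.7922

10.7922


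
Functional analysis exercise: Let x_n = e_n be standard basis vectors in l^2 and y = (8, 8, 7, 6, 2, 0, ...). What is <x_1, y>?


x_1 = e_1 is the standard basis vector with 1 in position 1.
<x_1, y> = y_1 = 8
As n -> infinity, <x_n, y> -> 0, confirming weak convergence of (x_n) to 0.

8


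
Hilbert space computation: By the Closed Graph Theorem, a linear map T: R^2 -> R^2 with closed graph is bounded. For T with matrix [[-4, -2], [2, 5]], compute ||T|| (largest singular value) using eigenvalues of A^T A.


A^T A = [[20, 18], [18, 29]]
trace(A^T A) = 49, det(A^T A) = 256
discriminant = 49^2 - 4*256 = 1377
Largest eigenvalue of A^T A = (trace + sqrt(disc))/2 = 43.0540
||T|| = sqrt(43.0540) = 6.5616

6.5616


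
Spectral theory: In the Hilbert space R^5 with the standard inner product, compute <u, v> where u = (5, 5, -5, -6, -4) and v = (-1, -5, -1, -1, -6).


Computing the standard inner product <u, v> = sum u_i * v_i
= 5*-1 + 5*-5 + -5*-1 + -6*-1 + -4*-6
= -5 + -25 + 5 + 6 + 24
= 5

5


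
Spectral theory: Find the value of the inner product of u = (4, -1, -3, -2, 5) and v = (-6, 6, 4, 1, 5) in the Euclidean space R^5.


Computing the standard inner product <u, v> = sum u_i * v_i
= 4*-6 + -1*6 + -3*4 + -2*1 + 5*5
= -24 + -6 + -12 + -2 + 25
= -19

-19


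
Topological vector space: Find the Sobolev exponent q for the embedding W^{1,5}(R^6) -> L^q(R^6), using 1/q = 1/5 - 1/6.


Using the Sobolev embedding formula: 1/q = 1/p - k/n
1/q = 1/5 - 1/6 = 1/30
q = 1/(1/30) = 30

30.0000


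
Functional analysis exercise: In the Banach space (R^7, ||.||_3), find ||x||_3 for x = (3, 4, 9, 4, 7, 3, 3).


The l^3 norm = (sum |x_i|^3)^(1/3)
Sum of 3th powers = 27 + 64 + 729 + 64 + 343 + 27 + 27 = 1281
||x||_3 = (1281)^(1/3) = 10.8605

10.8605


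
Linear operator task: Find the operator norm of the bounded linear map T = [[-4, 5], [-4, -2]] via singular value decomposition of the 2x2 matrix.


A^T A = [[32, -12], [-12, 29]]
trace(A^T A) = 61, det(A^T A) = 784
discriminant = 61^2 - 4*784 = 585
Largest eigenvalue of A^T A = (trace + sqrt(disc))/2 = 42.5934
||T|| = sqrt(42.5934) = 6.5264

6.5264


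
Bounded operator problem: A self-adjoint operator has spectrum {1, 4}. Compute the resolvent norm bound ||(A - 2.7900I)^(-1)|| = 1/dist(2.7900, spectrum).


dist(2.7900, {1, 4}) = min(|2.7900 - 1|, |2.7900 - 4|)
= min(1.7900, 1.2100) = 1.2100
Resolvent bound = 1/1.2100 = 0.8264

0.8264


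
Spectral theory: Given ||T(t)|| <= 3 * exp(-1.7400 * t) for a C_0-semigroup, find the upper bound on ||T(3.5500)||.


||T(3.5500)|| <= 3 * exp(-1.7400 * 3.5500)
= 3 * exp(-6.1770)
= 3 * 0.0021
= 0.0062

0.0062


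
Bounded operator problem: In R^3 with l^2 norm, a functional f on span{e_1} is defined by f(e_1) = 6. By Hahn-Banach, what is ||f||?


The norm of f is given by ||f|| = sup_{||x||=1} |f(x)|.
On span{e_1}, ||e_1|| = 1, so ||f|| = |f(e_1)| / ||e_1||
= |6| / 1 = 6.0000

6.0000


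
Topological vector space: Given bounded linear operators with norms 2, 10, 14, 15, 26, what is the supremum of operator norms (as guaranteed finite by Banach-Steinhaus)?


By the Uniform Boundedness Principle, the supremum of norms is finite.
sup_k ||T_k|| = max(2, 10, 14, 15, 26) = 26

26


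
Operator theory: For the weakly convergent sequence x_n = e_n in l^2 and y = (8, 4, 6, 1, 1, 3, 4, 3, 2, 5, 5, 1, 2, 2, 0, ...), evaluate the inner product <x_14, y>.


x_14 = e_14 is the standard basis vector with 1 in position 14.
<x_14, y> = y_14 = 2
As n -> infinity, <x_n, y> -> 0, confirming weak convergence of (x_n) to 0.

2


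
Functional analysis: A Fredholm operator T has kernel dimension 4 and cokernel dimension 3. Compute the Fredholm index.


The Fredholm index is defined as ind(T) = dim(ker T) - dim(coker T)
= 4 - 3
= 1

1


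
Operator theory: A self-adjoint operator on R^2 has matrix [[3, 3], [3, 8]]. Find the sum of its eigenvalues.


For a self-adjoint (symmetric) matrix, the eigenvalues are real.
The sum of eigenvalues equals the trace of the matrix.
trace = 3 + 8 = 11

11


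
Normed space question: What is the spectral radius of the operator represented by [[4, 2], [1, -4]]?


For a 2x2 matrix, eigenvalues satisfy lambda^2 - (trace)*lambda + det = 0
trace = 4 + -4 = 0
det = 4*-4 - 2*1 = -18
discriminant = 0^2 - 4*(-18) = 72
spectral radius = max |eigenvalue| = 4.2426

4.2426


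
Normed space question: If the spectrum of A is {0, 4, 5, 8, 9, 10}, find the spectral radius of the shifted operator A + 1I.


Spectrum of A + 1I = {1, 5, 6, 9, 10, 11}
Spectral radius = max |lambda| over the shifted spectrum
= max(1, 5, 6, 9, 10, 11) = 11

11


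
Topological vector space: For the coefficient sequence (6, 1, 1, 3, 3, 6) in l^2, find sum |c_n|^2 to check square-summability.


sum |c_n|^2 = 6^2 + 1^2 + 1^2 + 3^2 + 3^2 + 6^2
= 36 + 1 + 1 + 9 + 9 + 36
= 92

92


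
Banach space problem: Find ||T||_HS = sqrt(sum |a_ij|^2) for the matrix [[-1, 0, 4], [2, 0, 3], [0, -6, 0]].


The Hilbert-Schmidt norm is sqrt(sum of squares of all entries).
Sum of squares = (-1)^2 + 0^2 + 4^2 + 2^2 + 0^2 + 3^2 + 0^2 + (-6)^2 + 0^2
= 1 + 0 + 16 + 4 + 0 + 9 + 0 + 36 + 0 = 66
||T||_HS = sqrt(66) = 8.1240

8.1240


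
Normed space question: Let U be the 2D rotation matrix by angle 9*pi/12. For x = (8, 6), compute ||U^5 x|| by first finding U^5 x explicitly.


U is a rotation by theta = 9*pi/12
U^5 = rotation by 5*theta = 45*pi/12 = 21*pi/12 (mod 2*pi)
cos(21*pi/12) = 0.7071, sin(21*pi/12) = -0.7071
U^5 x = (0.7071 * 8 - -0.7071 * 6, -0.7071 * 8 + 0.7071 * 6)
= (9.8995, -1.4142)
||U^5 x|| = sqrt(9.8995^2 + (-1.4142)^2) = sqrt(100.0000) = 10.0000

10.0000


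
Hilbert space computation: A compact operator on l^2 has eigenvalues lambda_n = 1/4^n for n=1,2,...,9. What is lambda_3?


The eigenvalue formula gives lambda_3 = 1/4^3
= 1/64
= 0.0156

0.0156


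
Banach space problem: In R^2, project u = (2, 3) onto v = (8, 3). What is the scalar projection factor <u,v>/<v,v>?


Computing <u,v> = 2*8 + 3*3 = 25
Computing <v,v> = 8^2 + 3^2 = 73
Projection coefficient = 25/73 = 0.3425

0.3425


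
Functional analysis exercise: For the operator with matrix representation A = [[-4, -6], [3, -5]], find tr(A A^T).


trace(A * A^T) = sum of squares of all entries
= (-4)^2 + (-6)^2 + 3^2 + (-5)^2
= 16 + 36 + 9 + 25
= 86

86


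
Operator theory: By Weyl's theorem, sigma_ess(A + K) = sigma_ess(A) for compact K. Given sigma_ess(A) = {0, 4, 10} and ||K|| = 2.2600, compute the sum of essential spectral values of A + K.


By Weyl's theorem, the essential spectrum is invariant under compact perturbations.
sigma_ess(A + K) = sigma_ess(A) = {0, 4, 10}
Sum = 0 + 4 + 10 = 14

14


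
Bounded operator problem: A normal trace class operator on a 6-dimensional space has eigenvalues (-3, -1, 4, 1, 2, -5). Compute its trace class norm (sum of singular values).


For a normal operator, singular values equal |eigenvalues|.
Trace norm = sum |lambda_i| = 3 + 1 + 4 + 1 + 2 + 5
= 16

16


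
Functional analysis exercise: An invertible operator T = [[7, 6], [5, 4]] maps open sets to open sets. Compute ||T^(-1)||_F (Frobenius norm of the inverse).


det(T) = 7*4 - 6*5 = -2
T^(-1) = (1/-2) * [[4, -6], [-5, 7]] = [[-2.0000, 3.0000], [2.5000, -3.5000]]
||T^(-1)||_F^2 = (-2.0000)^2 + 3.0000^2 + 2.5000^2 + (-3.5000)^2 = 31.5000
||T^(-1)||_F = sqrt(31.5000) = 5.6125

5.6125


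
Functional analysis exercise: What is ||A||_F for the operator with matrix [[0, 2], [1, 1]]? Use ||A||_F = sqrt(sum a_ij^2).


||A||_F^2 = sum a_ij^2
= 0^2 + 2^2 + 1^2 + 1^2
= 0 + 4 + 1 + 1 = 6
||A||_F = sqrt(6) = 2.4495

2.4495


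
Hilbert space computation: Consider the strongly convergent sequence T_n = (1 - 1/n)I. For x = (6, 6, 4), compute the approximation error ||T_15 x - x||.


T_15 x - x = (1 - 1/15)x - x = -x/15
||x|| = sqrt(88) = 9.3808
||T_15 x - x|| = ||x||/15 = 9.3808/15 = 0.6254

0.6254


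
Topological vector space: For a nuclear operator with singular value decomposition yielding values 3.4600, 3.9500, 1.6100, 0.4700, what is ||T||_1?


The nuclear norm is the sum of all singular values.
||T||_1 = 3.4600 + 3.9500 + 1.6100 + 0.4700
= 9.4900

9.4900


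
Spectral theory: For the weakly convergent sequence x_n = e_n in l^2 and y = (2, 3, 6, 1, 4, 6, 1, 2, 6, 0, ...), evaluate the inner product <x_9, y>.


x_9 = e_9 is the standard basis vector with 1 in position 9.
<x_9, y> = y_9 = 6
As n -> infinity, <x_n, y> -> 0, confirming weak convergence of (x_n) to 0.

6


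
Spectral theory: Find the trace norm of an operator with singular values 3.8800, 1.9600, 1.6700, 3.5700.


The nuclear norm is the sum of all singular values.
||T||_1 = 3.8800 + 1.9600 + 1.6700 + 3.5700
= 11.0800

11.0800


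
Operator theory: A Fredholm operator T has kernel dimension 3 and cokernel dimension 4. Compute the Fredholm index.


The Fredholm index is defined as ind(T) = dim(ker T) - dim(coker T)
= 3 - 4
= -1

-1


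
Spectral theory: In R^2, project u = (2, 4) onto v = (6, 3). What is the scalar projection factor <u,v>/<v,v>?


Computing <u,v> = 2*6 + 4*3 = 24
Computing <v,v> = 6^2 + 3^2 = 45
Projection coefficient = 24/45 = 0.5333

0.5333


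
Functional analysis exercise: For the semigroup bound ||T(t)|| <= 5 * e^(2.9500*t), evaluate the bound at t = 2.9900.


||T(2.9900)|| <= 5 * exp(2.9500 * 2.9900)
= 5 * exp(8.8205)
= 5 * 6771.6496
= 33858.2480

33858.2480


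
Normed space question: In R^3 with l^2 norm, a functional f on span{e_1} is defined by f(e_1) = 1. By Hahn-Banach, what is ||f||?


The norm of f is given by ||f|| = sup_{||x||=1} |f(x)|.
On span{e_1}, ||e_1|| = 1, so ||f|| = |f(e_1)| / ||e_1||
= |1| / 1 = 1.0000

1.0000


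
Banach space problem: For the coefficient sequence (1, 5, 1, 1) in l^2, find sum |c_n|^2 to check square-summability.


sum |c_n|^2 = 1^2 + 5^2 + 1^2 + 1^2
= 1 + 25 + 1 + 1
= 28

28


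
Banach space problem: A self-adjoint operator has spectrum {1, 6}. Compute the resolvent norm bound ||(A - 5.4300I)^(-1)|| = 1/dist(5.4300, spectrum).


dist(5.4300, {1, 6}) = min(|5.4300 - 1|, |5.4300 - 6|)
= min(4.4300, 0.5700) = 0.5700
Resolvent bound = 1/0.5700 = 1.7544

1.7544


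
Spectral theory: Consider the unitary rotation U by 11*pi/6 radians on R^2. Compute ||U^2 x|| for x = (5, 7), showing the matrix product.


U is a rotation by theta = 11*pi/6
U^2 = rotation by 2*theta = 22*pi/6 = 10*pi/6 (mod 2*pi)
cos(10*pi/6) = 0.5000, sin(10*pi/6) = -0.8660
U^2 x = (0.5000 * 5 - -0.8660 * 7, -0.8660 * 5 + 0.5000 * 7)
= (8.5622, -0.8301)
||U^2 x|| = sqrt(8.5622^2 + (-0.8301)^2) = sqrt(74.0000) = 8.6023

8.6023


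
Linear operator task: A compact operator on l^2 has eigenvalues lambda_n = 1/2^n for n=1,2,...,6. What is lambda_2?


The eigenvalue formula gives lambda_2 = 1/2^2
= 1/4
= 0.2500

0.2500


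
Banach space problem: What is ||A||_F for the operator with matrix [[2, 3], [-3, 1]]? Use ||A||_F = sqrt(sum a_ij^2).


||A||_F^2 = sum a_ij^2
= 2^2 + 3^2 + (-3)^2 + 1^2
= 4 + 9 + 9 + 1 = 23
||A||_F = sqrt(23) = 4.7958

4.7958


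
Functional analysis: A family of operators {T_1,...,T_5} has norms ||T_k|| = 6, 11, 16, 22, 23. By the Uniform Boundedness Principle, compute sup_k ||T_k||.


By the Uniform Boundedness Principle, the supremum of norms is finite.
sup_k ||T_k|| = max(6, 11, 16, 22, 23) = 23

23


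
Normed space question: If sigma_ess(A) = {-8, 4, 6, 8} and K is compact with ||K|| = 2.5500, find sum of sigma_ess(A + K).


By Weyl's theorem, the essential spectrum is invariant under compact perturbations.
sigma_ess(A + K) = sigma_ess(A) = {-8, 4, 6, 8}
Sum = -8 + 4 + 6 + 8 = 10

10


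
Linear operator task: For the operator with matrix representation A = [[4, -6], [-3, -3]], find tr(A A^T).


trace(A * A^T) = sum of squares of all entries
= 4^2 + (-6)^2 + (-3)^2 + (-3)^2
= 16 + 36 + 9 + 9
= 70

70


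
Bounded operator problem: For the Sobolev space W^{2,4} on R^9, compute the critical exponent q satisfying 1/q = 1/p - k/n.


Using the Sobolev embedding formula: 1/q = 1/p - k/n
1/q = 1/4 - 2/9 = 1/36
q = 1/(1/36) = 36

36.0000


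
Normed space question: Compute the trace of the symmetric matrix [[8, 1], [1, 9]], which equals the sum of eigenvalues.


For a self-adjoint (symmetric) matrix, the eigenvalues are real.
The sum of eigenvalues equals the trace of the matrix.
trace = 8 + 9 = 17

17


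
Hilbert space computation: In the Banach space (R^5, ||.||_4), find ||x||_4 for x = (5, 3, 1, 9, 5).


The l^4 norm = (sum |x_i|^4)^(1/4)
Sum of 4th powers = 625 + 81 + 1 + 6561 + 625 = 7893
||x||_4 = (7893)^(1/4) = 9.4256

9.4256


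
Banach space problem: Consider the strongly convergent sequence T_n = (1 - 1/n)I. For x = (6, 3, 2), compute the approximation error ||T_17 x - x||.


T_17 x - x = (1 - 1/17)x - x = -x/17
||x|| = sqrt(49) = 7.0000
||T_17 x - x|| = ||x||/17 = 7.0000/17 = 0.4118

0.4118


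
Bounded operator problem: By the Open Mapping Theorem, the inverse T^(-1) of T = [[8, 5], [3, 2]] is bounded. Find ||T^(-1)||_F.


det(T) = 8*2 - 5*3 = 1
T^(-1) = (1/1) * [[2, -5], [-3, 8]] = [[2.0000, -5.0000], [-3.0000, 8.0000]]
||T^(-1)||_F^2 = 2.0000^2 + (-5.0000)^2 + (-3.0000)^2 + 8.0000^2 = 102.0000
||T^(-1)||_F = sqrt(102.0000) = 10.0995

10.0995


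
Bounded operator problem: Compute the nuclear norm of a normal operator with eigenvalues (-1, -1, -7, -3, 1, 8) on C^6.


For a normal operator, singular values equal |eigenvalues|.
Trace norm = sum |lambda_i| = 1 + 1 + 7 + 3 + 1 + 8
= 21

21


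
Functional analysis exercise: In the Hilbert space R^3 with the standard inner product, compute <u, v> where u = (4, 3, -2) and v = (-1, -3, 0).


Computing the standard inner product <u, v> = sum u_i * v_i
= 4*-1 + 3*-3 + -2*0
= -4 + -9 + 0
= -13

-13


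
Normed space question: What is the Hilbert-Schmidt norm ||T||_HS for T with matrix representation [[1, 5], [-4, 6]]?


The Hilbert-Schmidt norm is sqrt(sum of squares of all entries).
Sum of squares = 1^2 + 5^2 + (-4)^2 + 6^2
= 1 + 25 + 16 + 36 = 78
||T||_HS = sqrt(78) = 8.8318

8.8318


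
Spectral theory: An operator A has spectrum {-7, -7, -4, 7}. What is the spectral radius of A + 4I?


Spectrum of A + 4I = {-3, -3, 0, 11}
Spectral radius = max |lambda| over the shifted spectrum
= max(3, 3, 0, 11) = 11

11


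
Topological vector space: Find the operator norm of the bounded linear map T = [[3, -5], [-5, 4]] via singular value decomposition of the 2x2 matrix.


A^T A = [[34, -35], [-35, 41]]
trace(A^T A) = 75, det(A^T A) = 169
discriminant = 75^2 - 4*169 = 4949
Largest eigenvalue of A^T A = (trace + sqrt(disc))/2 = 72.6746
||T|| = sqrt(72.6746) = 8.5249

8.5249


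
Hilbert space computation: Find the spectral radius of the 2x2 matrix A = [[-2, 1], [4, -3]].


For a 2x2 matrix, eigenvalues satisfy lambda^2 - (trace)*lambda + det = 0
trace = -2 + -3 = -5
det = -2*-3 - 1*4 = 2
discriminant = (-5)^2 - 4*(2) = 17
spectral radius = max |eigenvalue| = 4.5616

4.5616


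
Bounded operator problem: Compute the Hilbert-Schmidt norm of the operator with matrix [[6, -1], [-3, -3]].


The Hilbert-Schmidt norm is sqrt(sum of squares of all entries).
Sum of squares = 6^2 + (-1)^2 + (-3)^2 + (-3)^2
= 36 + 1 + 9 + 9 = 55
||T||_HS = sqrt(55) = 7.4162

7.4162


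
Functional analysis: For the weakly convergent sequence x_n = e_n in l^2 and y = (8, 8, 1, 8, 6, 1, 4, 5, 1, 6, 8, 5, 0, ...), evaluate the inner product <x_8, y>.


x_8 = e_8 is the standard basis vector with 1 in position 8.
<x_8, y> = y_8 = 5
As n -> infinity, <x_n, y> -> 0, confirming weak convergence of (x_n) to 0.

5


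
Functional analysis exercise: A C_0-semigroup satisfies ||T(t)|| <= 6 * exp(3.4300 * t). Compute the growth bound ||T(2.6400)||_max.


||T(2.6400)|| <= 6 * exp(3.4300 * 2.6400)
= 6 * exp(9.0552)
= 6 * 8562.9497
= 51377.6982

51377.6982


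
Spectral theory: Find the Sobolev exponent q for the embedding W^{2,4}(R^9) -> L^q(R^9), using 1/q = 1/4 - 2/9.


Using the Sobolev embedding formula: 1/q = 1/p - k/n
1/q = 1/4 - 2/9 = 1/36
q = 1/(1/36) = 36

36.0000


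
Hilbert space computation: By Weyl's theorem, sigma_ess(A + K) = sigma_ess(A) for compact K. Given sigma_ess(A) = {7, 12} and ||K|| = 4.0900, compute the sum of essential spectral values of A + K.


By Weyl's theorem, the essential spectrum is invariant under compact perturbations.
sigma_ess(A + K) = sigma_ess(A) = {7, 12}
Sum = 7 + 12 = 19

19


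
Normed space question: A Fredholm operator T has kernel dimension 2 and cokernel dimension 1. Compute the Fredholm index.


The Fredholm index is defined as ind(T) = dim(ker T) - dim(coker T)
= 2 - 1
= 1

1


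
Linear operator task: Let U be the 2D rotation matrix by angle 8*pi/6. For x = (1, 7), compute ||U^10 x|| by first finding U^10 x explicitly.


U is a rotation by theta = 8*pi/6
U^10 = rotation by 10*theta = 80*pi/6 = 8*pi/6 (mod 2*pi)
cos(8*pi/6) = -0.5000, sin(8*pi/6) = -0.8660
U^10 x = (-0.5000 * 1 - -0.8660 * 7, -0.8660 * 1 + -0.5000 * 7)
= (5.5622, -4.3660)
||U^10 x|| = sqrt(5.5622^2 + (-4.3660)^2) = sqrt(50.0000) = 7.0711

7.0711


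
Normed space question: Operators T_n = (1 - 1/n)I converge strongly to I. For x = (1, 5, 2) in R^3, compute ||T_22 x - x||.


T_22 x - x = (1 - 1/22)x - x = -x/22
||x|| = sqrt(30) = 5.4772
||T_22 x - x|| = ||x||/22 = 5.4772/22 = 0.2490

0.2490


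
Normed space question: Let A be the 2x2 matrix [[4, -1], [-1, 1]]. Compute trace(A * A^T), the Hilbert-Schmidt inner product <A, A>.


trace(A * A^T) = sum of squares of all entries
= 4^2 + (-1)^2 + (-1)^2 + 1^2
= 16 + 1 + 1 + 1
= 19

19


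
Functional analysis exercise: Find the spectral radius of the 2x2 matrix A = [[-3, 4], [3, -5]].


For a 2x2 matrix, eigenvalues satisfy lambda^2 - (trace)*lambda + det = 0
trace = -3 + -5 = -8
det = -3*-5 - 4*3 = 3
discriminant = (-8)^2 - 4*(3) = 52
spectral radius = max |eigenvalue| = 7.6056

7.6056


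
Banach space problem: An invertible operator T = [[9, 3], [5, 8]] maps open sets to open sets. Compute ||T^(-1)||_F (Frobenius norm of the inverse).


det(T) = 9*8 - 3*5 = 57
T^(-1) = (1/57) * [[8, -3], [-5, 9]] = [[0.1404, -0.0526], [-0.0877, 0.1579]]
||T^(-1)||_F^2 = 0.1404^2 + (-0.0526)^2 + (-0.0877)^2 + 0.1579^2 = 0.0551
||T^(-1)||_F = sqrt(0.0551) = 0.2347

0.2347


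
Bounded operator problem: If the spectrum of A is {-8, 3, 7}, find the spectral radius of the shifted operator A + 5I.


Spectrum of A + 5I = {-3, 8, 12}
Spectral radius = max |lambda| over the shifted spectrum
= max(3, 8, 12) = 12

12


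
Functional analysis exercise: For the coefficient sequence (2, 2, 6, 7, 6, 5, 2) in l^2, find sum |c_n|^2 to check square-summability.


sum |c_n|^2 = 2^2 + 2^2 + 6^2 + 7^2 + 6^2 + 5^2 + 2^2
= 4 + 4 + 36 + 49 + 36 + 25 + 4
= 158

158


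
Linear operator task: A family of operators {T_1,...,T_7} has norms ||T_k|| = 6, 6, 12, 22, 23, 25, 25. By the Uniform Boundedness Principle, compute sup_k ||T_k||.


By the Uniform Boundedness Principle, the supremum of norms is finite.
sup_k ||T_k|| = max(6, 6, 12, 22, 23, 25, 25) = 25

25


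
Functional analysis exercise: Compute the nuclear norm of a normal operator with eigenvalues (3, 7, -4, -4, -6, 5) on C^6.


For a normal operator, singular values equal |eigenvalues|.
Trace norm = sum |lambda_i| = 3 + 7 + 4 + 4 + 6 + 5
= 29

29


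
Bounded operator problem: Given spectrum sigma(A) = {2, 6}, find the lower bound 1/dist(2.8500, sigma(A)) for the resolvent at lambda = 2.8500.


dist(2.8500, {2, 6}) = min(|2.8500 - 2|, |2.8500 - 6|)
= min(0.8500, 3.1500) = 0.8500
Resolvent bound = 1/0.8500 = 1.1765

1.1765


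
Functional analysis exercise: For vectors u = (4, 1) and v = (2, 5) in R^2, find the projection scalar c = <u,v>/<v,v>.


Computing <u,v> = 4*2 + 1*5 = 13
Computing <v,v> = 2^2 + 5^2 = 29
Projection coefficient = 13/29 = 0.4483

0.4483


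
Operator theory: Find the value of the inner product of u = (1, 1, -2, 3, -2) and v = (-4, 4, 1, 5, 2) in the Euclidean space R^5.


Computing the standard inner product <u, v> = sum u_i * v_i
= 1*-4 + 1*4 + -2*1 + 3*5 + -2*2
= -4 + 4 + -2 + 15 + -4
= 9

9


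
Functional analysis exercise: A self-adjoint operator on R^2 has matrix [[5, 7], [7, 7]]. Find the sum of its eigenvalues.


For a self-adjoint (symmetric) matrix, the eigenvalues are real.
The sum of eigenvalues equals the trace of the matrix.
trace = 5 + 7 = 12

12


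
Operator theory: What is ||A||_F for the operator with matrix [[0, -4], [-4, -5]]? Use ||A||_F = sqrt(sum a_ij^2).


||A||_F^2 = sum a_ij^2
= 0^2 + (-4)^2 + (-4)^2 + (-5)^2
= 0 + 16 + 16 + 25 = 57
||A||_F = sqrt(57) = 7.5498

7.5498


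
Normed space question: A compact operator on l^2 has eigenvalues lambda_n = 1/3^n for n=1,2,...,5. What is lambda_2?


The eigenvalue formula gives lambda_2 = 1/3^2
= 1/9
= 0.1111

0.1111


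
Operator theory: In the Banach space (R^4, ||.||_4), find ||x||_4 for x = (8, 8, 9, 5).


The l^4 norm = (sum |x_i|^4)^(1/4)
Sum of 4th powers = 4096 + 4096 + 6561 + 625 = 15378
||x||_4 = (15378)^(1/4) = 11.1359

11.1359


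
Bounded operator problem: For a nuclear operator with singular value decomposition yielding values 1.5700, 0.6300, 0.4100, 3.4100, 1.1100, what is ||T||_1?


The nuclear norm is the sum of all singular values.
||T||_1 = 1.5700 + 0.6300 + 0.4100 + 3.4100 + 1.1100
= 7.1300

7.1300
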